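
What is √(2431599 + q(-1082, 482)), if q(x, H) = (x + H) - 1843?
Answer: 2*√607289 ≈ 1558.6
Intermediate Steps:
q(x, H) = -1843 + H + x (q(x, H) = (H + x) - 1843 = -1843 + H + x)
√(2431599 + q(-1082, 482)) = √(2431599 + (-1843 + 482 - 1082)) = √(2431599 - 2443) = √2429156 = 2*√607289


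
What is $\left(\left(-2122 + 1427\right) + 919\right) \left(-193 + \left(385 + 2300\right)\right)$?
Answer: $558208$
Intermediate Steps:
$\left(\left(-2122 + 1427\right) + 919\right) \left(-193 + \left(385 + 2300\right)\right) = \left(-695 + 919\right) \left(-193 + 2685\right) = 224 \cdot 2492 = 558208$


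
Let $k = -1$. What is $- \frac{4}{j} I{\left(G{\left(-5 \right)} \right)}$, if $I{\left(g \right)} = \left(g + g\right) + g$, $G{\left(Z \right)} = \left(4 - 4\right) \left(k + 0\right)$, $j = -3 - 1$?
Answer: $0$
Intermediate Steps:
$j = -4$
$G{\left(Z \right)} = 0$ ($G{\left(Z \right)} = \left(4 - 4\right) \left(-1 + 0\right) = 0 \left(-1\right) = 0$)
$I{\left(g \right)} = 3 g$ ($I{\left(g \right)} = 2 g + g = 3 g$)
$- \frac{4}{j} I{\left(G{\left(-5 \right)} \right)} = - \frac{4}{-4} \cdot 3 \cdot 0 = \left(-4\right) \left(- \frac{1}{4}\right) 0 = 1 \cdot 0 = 0$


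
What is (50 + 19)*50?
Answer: 3450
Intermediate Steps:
(50 + 19)*50 = 69*50 = 3450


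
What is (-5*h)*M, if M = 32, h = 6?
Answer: -960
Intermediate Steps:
(-5*h)*M = -5*6*32 = -30*32 = -960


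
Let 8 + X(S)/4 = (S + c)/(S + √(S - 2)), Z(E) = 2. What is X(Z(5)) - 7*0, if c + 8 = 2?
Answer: -40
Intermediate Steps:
c = -6 (c = -8 + 2 = -6)
X(S) = -32 + 4*(-6 + S)/(S + √(-2 + S)) (X(S) = -32 + 4*((S - 6)/(S + √(S - 2))) = -32 + 4*((-6 + S)/(S + √(-2 + S))) = -32 + 4*(-6 + S)/(S + √(-2 + S)))
X(Z(5)) - 7*0 = 4*(-6 - 8*√(-2 + 2) - 7*2)/(2 + √(-2 + 2)) - 7*0 = 4*(-6 - 8*√0 - 14)/(2 + √0) + 0 = 4*(-6 - 8*0 - 14)/(2 + 0) + 0 = 4*(-6 + 0 - 14)/2 + 0 = 4*(½)*(-20) + 0 = -40 + 0 = -40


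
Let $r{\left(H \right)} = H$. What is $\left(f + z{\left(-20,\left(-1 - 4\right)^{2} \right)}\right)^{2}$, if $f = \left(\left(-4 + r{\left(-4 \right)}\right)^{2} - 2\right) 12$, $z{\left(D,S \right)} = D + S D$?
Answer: $50176$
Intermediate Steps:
$z{\left(D,S \right)} = D + D S$
$f = 744$ ($f = \left(\left(-4 - 4\right)^{2} - 2\right) 12 = \left(\left(-8\right)^{2} - 2\right) 12 = \left(64 - 2\right) 12 = 62 \cdot 12 = 744$)
$\left(f + z{\left(-20,\left(-1 - 4\right)^{2} \right)}\right)^{2} = \left(744 - 20 \left(1 + \left(-1 - 4\right)^{2}\right)\right)^{2} = \left(744 - 20 \left(1 + \left(-5\right)^{2}\right)\right)^{2} = \left(744 - 20 \left(1 + 25\right)\right)^{2} = \left(744 - 520\right)^{2} = 224^{2} = 50176$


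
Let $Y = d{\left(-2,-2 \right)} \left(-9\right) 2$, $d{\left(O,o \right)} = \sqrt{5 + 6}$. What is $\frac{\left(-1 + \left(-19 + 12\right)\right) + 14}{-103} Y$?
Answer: $\frac{108 \sqrt{11}}{103} \approx 3.4776$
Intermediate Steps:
$d{\left(O,o \right)} = \sqrt{11}$
$Y = - 18 \sqrt{11}$ ($Y = \sqrt{11} \left(-9\right) 2 = - 9 \sqrt{11} \cdot 2 = - 18 \sqrt{11} \approx -59.699$)
$\frac{\left(-1 + \left(-19 + 12\right)\right) + 14}{-103} Y = \frac{\left(-1 + \left(-19 + 12\right)\right) + 14}{-103} \left(- 18 \sqrt{11}\right) = \left(\left(-1 - 7\right) + 14\right) \left(- \frac{1}{103}\right) \left(- 18 \sqrt{11}\right) = \left(-8 + 14\right) \left(- \frac{1}{103}\right) \left(- 18 \sqrt{11}\right) = 6 \left(- \frac{1}{103}\right) \left(- 18 \sqrt{11}\right) = - \frac{6 \left(- 18 \sqrt{11}\right)}{103} = \frac{108 \sqrt{11}}{103}$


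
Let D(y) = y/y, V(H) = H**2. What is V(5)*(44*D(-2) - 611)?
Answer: -14175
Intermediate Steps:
D(y) = 1
V(5)*(44*D(-2) - 611) = 5**2*(44*1 - 611) = 25*(44 - 611) = 25*(-567) = -14175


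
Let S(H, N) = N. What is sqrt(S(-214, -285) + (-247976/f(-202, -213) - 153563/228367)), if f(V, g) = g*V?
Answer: 5*I*sqrt(281365986645878479446)/4912859271 ≈ 17.072*I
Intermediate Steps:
f(V, g) = V*g
sqrt(S(-214, -285) + (-247976/f(-202, -213) - 153563/228367)) = sqrt(-285 + (-247976/((-202*(-213))) - 153563/228367)) = sqrt(-285 + (-247976/43026 - 153563*1/228367)) = sqrt(-285 + (-247976*1/43026 - 153563/228367)) = sqrt(-285 + (-123988/21513 - 153563/228367)) = sqrt(-285 - 31618368415/4912859271) = sqrt(-1431783260650/4912859271) = 5*I*sqrt(281365986645878479446)/4912859271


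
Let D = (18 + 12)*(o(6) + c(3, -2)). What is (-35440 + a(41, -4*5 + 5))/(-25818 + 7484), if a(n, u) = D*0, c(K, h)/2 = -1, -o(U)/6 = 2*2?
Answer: 17720/9167 ≈ 1.9330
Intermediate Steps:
o(U) = -24 (o(U) = -12*2 = -6*4 = -24)
c(K, h) = -2 (c(K, h) = 2*(-1) = -2)
D = -780 (D = (18 + 12)*(-24 - 2) = 30*(-26) = -780)
a(n, u) = 0 (a(n, u) = -780*0 = 0)
(-35440 + a(41, -4*5 + 5))/(-25818 + 7484) = (-35440 + 0)/(-25818 + 7484) = -35440/(-18334) = -35440*(-1/18334) = 17720/9167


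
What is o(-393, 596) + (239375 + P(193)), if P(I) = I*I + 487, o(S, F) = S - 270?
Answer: 276448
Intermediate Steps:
o(S, F) = -270 + S
P(I) = 487 + I² (P(I) = I² + 487 = 487 + I²)
o(-393, 596) + (239375 + P(193)) = (-270 - 393) + (239375 + (487 + 193²)) = -663 + (239375 + (487 + 37249)) = -663 + (239375 + 37736) = -663 + 277111 = 276448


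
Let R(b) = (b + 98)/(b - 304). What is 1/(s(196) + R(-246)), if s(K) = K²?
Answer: 275/10564474 ≈ 2.6031e-5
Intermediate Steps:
R(b) = (98 + b)/(-304 + b)
1/(s(196) + R(-246)) = 1/(196² + (98 - 246)/(-304 - 246)) = 1/(38416 - 148/(-550)) = 1/(38416 - 1/550*(-148)) = 1/(38416 + 74/275) = 1/(10564474/275) = 275/10564474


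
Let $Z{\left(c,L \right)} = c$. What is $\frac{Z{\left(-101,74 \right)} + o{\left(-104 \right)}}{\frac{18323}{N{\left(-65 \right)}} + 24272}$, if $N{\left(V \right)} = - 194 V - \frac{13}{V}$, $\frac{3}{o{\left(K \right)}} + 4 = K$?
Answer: $- \frac{76438829}{18365585844} \approx -0.0041621$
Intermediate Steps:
$o{\left(K \right)} = \frac{3}{-4 + K}$
$\frac{Z{\left(-101,74 \right)} + o{\left(-104 \right)}}{\frac{18323}{N{\left(-65 \right)}} + 24272} = \frac{-101 + \frac{3}{-4 - 104}}{\frac{18323}{\left(-194\right) \left(-65\right) - \frac{13}{-65}} + 24272} = \frac{-101 + \frac{3}{-108}}{\frac{18323}{12610 - - \frac{1}{5}} + 24272} = \frac{-101 + 3 \left(- \frac{1}{108}\right)}{\frac{18323}{12610 + \frac{1}{5}} + 24272} = \frac{-101 - \frac{1}{36}}{\frac{18323}{\frac{63051}{5}} + 24272} = - \frac{3637}{36 \left(18323 \cdot \frac{5}{63051} + 24272\right)} = - \frac{3637}{36 \left(\frac{91615}{63051} + 24272\right)} = - \frac{3637}{36 \cdot \frac{1530465487}{63051}} = \left(- \frac{3637}{36}\right) \frac{63051}{1530465487} = - \frac{76438829}{18365585844}$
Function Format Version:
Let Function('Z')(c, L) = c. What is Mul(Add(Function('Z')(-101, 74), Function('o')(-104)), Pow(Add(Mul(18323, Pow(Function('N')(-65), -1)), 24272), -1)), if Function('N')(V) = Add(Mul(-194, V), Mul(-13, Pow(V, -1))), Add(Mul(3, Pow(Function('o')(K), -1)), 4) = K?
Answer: Rational(-76438829, 18365585844) ≈ -0.0041621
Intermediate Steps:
Function('o')(K) = Mul(3, Pow(Add(-4, K), -1))
Mul(Add(Function('Z')(-101, 74), Function('o')(-104)), Pow(Add(Mul(18323, Pow(Function('N')(-65), -1)), 24272), -1)) = Mul(Add(-101, Mul(3, Pow(Add(-4, -104), -1))), Pow(Add(Mul(18323, Pow(Add(Mul(-194, -65), Mul(-13, Pow(-65, -1))), -1)), 24272), -1)) = Mul(Add(-101, Mul(3, Pow(-108, -1))), Pow(Add(Mul(18323, Pow(Add(12610, Mul(-13, Rational(-1, 65))), -1)), 24272), -1)) = Mul(Add(-101, Mul(3, Rational(-1, 108))), Pow(Add(Mul(18323, Pow(Add(12610, Rational(1, 5)), -1)), 24272), -1)) = Mul(Add(-101, Rational(-1, 36)), Pow(Add(Mul(18323, Pow(Rational(63051, 5), -1)), 24272), -1)) = Mul(Rational(-3637, 36), Pow(Add(Mul(18323, Rational(5, 63051)), 24272), -1)) = Mul(Rational(-3637, 36), Pow(Add(Rational(91615, 63051), 24272), -1)) = Mul(Rational(-3637, 36), Pow(Rational(1530465487, 63051), -1)) = Mul(Rational(-3637, 36), Rational(63051, 1530465487)) = Rational(-76438829, 18365585844)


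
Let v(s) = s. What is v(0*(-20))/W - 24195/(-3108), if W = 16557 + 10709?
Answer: 8065/1036 ≈ 7.7848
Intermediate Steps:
W = 27266
v(0*(-20))/W - 24195/(-3108) = (0*(-20))/27266 - 24195/(-3108) = 0*(1/27266) - 24195*(-1/3108) = 0 + 8065/1036 = 8065/1036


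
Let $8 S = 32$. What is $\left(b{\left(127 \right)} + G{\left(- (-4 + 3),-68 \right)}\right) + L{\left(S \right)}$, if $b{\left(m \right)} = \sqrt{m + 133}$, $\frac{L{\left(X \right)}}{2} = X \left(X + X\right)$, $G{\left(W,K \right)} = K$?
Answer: $-4 + 2 \sqrt{65} \approx 12.125$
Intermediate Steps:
$S = 4$ ($S = \frac{1}{8} \cdot 32 = 4$)
$L{\left(X \right)} = 4 X^{2}$ ($L{\left(X \right)} = 2 X \left(X + X\right) = 2 X 2 X = 2 \cdot 2 X^{2} = 4 X^{2}$)
$b{\left(m \right)} = \sqrt{133 + m}$
$\left(b{\left(127 \right)} + G{\left(- (-4 + 3),-68 \right)}\right) + L{\left(S \right)} = \left(\sqrt{133 + 127} - 68\right) + 4 \cdot 4^{2} = \left(\sqrt{260} - 68\right) + 4 \cdot 16 = \left(2 \sqrt{65} - 68\right) + 64 = \left(-68 + 2 \sqrt{65}\right) + 64 = -4 + 2 \sqrt{65}$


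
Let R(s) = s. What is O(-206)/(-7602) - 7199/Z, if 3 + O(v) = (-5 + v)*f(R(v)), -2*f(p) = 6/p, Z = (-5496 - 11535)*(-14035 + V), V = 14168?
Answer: 671780441/168914752356 ≈ 0.0039770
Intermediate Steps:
Z = -2265123 (Z = (-5496 - 11535)*(-14035 + 14168) = -17031*133 = -2265123)
f(p) = -3/p
O(v) = -3 - 3*(-5 + v)/v (O(v) = -3 + (-5 + v)*(-3/v) = -3 - 3*(-5 + v)/v)
O(-206)/(-7602) - 7199/Z = (-6 + 15/(-206))/(-7602) - 7199/(-2265123) = (-6 + 15*(-1/206))*(-1/7602) - 7199*(-1/2265123) = (-6 - 15/206)*(-1/7602) + 7199/2265123 = -1251/206*(-1/7602) + 7199/2265123 = 417/522004 + 7199/2265123 = 671780441/168914752356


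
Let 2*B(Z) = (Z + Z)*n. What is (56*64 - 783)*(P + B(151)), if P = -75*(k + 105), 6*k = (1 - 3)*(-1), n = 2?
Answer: -21281998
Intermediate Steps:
k = ⅓ (k = ((1 - 3)*(-1))/6 = (-2*(-1))/6 = (⅙)*2 = ⅓ ≈ 0.33333)
P = -7900 (P = -75*(⅓ + 105) = -75*316/3 = -7900)
B(Z) = 2*Z (B(Z) = ((Z + Z)*2)/2 = ((2*Z)*2)/2 = (4*Z)/2 = 2*Z)
(56*64 - 783)*(P + B(151)) = (56*64 - 783)*(-7900 + 2*151) = (3584 - 783)*(-7900 + 302) = 2801*(-7598) = -21281998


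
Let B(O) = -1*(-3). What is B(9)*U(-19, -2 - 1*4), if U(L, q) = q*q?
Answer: 108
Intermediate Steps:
B(O) = 3
U(L, q) = q²
B(9)*U(-19, -2 - 1*4) = 3*(-2 - 1*4)² = 3*(-2 - 4)² = 3*(-6)² = 3*36 = 108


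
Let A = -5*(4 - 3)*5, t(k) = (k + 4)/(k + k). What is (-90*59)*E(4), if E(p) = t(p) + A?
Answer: 127440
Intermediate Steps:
t(k) = (4 + k)/(2*k) (t(k) = (4 + k)/((2*k)) = (4 + k)*(1/(2*k)) = (4 + k)/(2*k))
A = -25 (A = -5*1*5 = -5*5 = -25)
E(p) = -25 + (4 + p)/(2*p) (E(p) = (4 + p)/(2*p) - 25 = -25 + (4 + p)/(2*p))
(-90*59)*E(4) = (-90*59)*(-49/2 + 2/4) = -5310*(-49/2 + 2*(1/4)) = -5310*(-49/2 + 1/2) = -5310*(-24) = 127440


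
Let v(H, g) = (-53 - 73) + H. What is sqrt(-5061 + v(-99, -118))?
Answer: I*sqrt(5286) ≈ 72.705*I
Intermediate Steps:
v(H, g) = -126 + H
sqrt(-5061 + v(-99, -118)) = sqrt(-5061 + (-126 - 99)) = sqrt(-5061 - 225) = sqrt(-5286) = I*sqrt(5286)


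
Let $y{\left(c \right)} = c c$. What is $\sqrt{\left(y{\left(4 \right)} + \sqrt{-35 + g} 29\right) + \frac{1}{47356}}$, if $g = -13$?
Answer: $\frac{\sqrt{8970374783 + 65035131344 i \sqrt{3}}}{23678} \approx 10.43 + 9.6321 i$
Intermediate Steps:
$y{\left(c \right)} = c^{2}$
$\sqrt{\left(y{\left(4 \right)} + \sqrt{-35 + g} 29\right) + \frac{1}{47356}} = \sqrt{\left(4^{2} + \sqrt{-35 - 13} \cdot 29\right) + \frac{1}{47356}} = \sqrt{\left(16 + \sqrt{-48} \cdot 29\right) + \frac{1}{47356}} = \sqrt{\left(16 + 4 i \sqrt{3} \cdot 29\right) + \frac{1}{47356}} = \sqrt{\left(16 + 116 i \sqrt{3}\right) + \frac{1}{47356}} = \sqrt{\frac{757697}{47356} + 116 i \sqrt{3}}$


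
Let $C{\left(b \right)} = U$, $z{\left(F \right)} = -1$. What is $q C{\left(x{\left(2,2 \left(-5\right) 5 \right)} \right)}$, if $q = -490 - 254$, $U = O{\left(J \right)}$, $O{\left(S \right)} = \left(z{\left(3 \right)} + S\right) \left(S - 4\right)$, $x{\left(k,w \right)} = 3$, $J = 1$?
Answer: $0$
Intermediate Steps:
$O{\left(S \right)} = \left(-1 + S\right) \left(-4 + S\right)$ ($O{\left(S \right)} = \left(-1 + S\right) \left(S - 4\right) = \left(-1 + S\right) \left(-4 + S\right)$)
$U = 0$ ($U = 4 + 1^{2} - 5 = 4 + 1 - 5 = 0$)
$C{\left(b \right)} = 0$
$q = -744$ ($q = -490 - 254 = -744$)
$q C{\left(x{\left(2,2 \left(-5\right) 5 \right)} \right)} = \left(-744\right) 0 = 0$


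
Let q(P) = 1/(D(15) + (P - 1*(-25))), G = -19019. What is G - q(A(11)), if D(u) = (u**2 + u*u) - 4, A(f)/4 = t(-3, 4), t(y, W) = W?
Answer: -9262254/487 ≈ -19019.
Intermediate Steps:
A(f) = 16 (A(f) = 4*4 = 16)
D(u) = -4 + 2*u**2 (D(u) = (u**2 + u**2) - 4 = 2*u**2 - 4 = -4 + 2*u**2)
q(P) = 1/(471 + P) (q(P) = 1/((-4 + 2*15**2) + (P - 1*(-25))) = 1/((-4 + 2*225) + (P + 25)) = 1/((-4 + 450) + (25 + P)) = 1/(446 + (25 + P)) = 1/(471 + P))
G - q(A(11)) = -19019 - 1/(471 + 16) = -19019 - 1/487 = -9262254/487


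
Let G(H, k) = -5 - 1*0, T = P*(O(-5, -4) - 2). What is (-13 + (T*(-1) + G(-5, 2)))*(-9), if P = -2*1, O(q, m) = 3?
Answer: 144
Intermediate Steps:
P = -2
T = -2 (T = -2*(3 - 2) = -2*1 = -2)
G(H, k) = -5 (G(H, k) = -5 + 0 = -5)
(-13 + (T*(-1) + G(-5, 2)))*(-9) = (-13 + (-2*(-1) - 5))*(-9) = (-13 + (2 - 5))*(-9) = (-13 - 3)*(-9) = -16*(-9) = 144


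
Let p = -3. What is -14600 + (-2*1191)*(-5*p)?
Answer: -50330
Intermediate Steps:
-14600 + (-2*1191)*(-5*p) = -14600 + (-2*1191)*(-5*(-3)) = -14600 - 2382*15 = -14600 - 35730 = -50330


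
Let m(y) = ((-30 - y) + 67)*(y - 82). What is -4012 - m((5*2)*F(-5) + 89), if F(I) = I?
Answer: -4098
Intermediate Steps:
m(y) = (-82 + y)*(37 - y) (m(y) = (37 - y)*(-82 + y) = (-82 + y)*(37 - y))
-4012 - m((5*2)*F(-5) + 89) = -4012 - (-3034 - ((5*2)*(-5) + 89)² + 119*((5*2)*(-5) + 89)) = -4012 - (-3034 - (10*(-5) + 89)² + 119*(10*(-5) + 89)) = -4012 - (-3034 - (-50 + 89)² + 119*(-50 + 89)) = -4012 - (-3034 - 1*39² + 119*39) = -4012 - (-3034 - 1*1521 + 4641) = -4012 - (-3034 - 1521 + 4641) = -4012 - 1*86 = -4012 - 86 = -4098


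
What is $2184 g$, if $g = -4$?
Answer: $-8736$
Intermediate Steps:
$2184 g = 2184 \left(-4\right) = -8736$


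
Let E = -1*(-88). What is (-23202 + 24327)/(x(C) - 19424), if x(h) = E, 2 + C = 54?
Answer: -1125/19336 ≈ -0.058182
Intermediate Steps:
C = 52 (C = -2 + 54 = 52)
E = 88
x(h) = 88
(-23202 + 24327)/(x(C) - 19424) = (-23202 + 24327)/(88 - 19424) = 1125/(-19336) = 1125*(-1/19336) = -1125/19336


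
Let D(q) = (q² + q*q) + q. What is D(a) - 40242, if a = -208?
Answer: 46078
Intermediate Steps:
D(q) = q + 2*q² (D(q) = (q² + q²) + q = 2*q² + q = q + 2*q²)
D(a) - 40242 = -208*(1 + 2*(-208)) - 40242 = -208*(1 - 416) - 40242 = -208*(-415) - 40242 = 86320 - 40242 = 46078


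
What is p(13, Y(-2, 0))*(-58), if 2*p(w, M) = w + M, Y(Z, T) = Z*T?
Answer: -377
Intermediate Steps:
Y(Z, T) = T*Z
p(w, M) = M/2 + w/2 (p(w, M) = (w + M)/2 = (M + w)/2 = M/2 + w/2)
p(13, Y(-2, 0))*(-58) = ((0*(-2))/2 + (1/2)*13)*(-58) = ((1/2)*0 + 13/2)*(-58) = (0 + 13/2)*(-58) = (13/2)*(-58) = -377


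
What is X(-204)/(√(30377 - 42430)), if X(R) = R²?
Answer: -2448*I*√12053/709 ≈ -379.06*I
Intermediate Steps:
X(-204)/(√(30377 - 42430)) = (-204)²/(√(30377 - 42430)) = 41616/(√(-12053)) = 41616/((I*√12053)) = 41616*(-I*√12053/12053) = -2448*I*√12053/709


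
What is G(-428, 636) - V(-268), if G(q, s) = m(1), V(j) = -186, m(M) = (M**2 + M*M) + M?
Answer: 189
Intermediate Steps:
m(M) = M + 2*M**2 (m(M) = (M**2 + M**2) + M = 2*M**2 + M = M + 2*M**2)
G(q, s) = 3 (G(q, s) = 1*(1 + 2*1) = 1*(1 + 2) = 1*3 = 3)
G(-428, 636) - V(-268) = 3 - 1*(-186) = 3 + 186 = 189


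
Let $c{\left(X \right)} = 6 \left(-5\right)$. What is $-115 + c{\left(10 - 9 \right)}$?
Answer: $-145$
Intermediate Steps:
$c{\left(X \right)} = -30$
$-115 + c{\left(10 - 9 \right)} = -115 - 30 = -145$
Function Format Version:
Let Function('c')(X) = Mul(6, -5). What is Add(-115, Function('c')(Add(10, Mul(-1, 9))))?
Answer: -145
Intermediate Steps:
Function('c')(X) = -30
Add(-115, Function('c')(Add(10, Mul(-1, 9)))) = Add(-115, -30) = -145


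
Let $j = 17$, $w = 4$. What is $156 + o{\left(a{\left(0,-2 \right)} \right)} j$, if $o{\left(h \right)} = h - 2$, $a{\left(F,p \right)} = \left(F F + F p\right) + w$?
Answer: $190$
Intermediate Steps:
$a{\left(F,p \right)} = 4 + F^{2} + F p$ ($a{\left(F,p \right)} = \left(F F + F p\right) + 4 = \left(F^{2} + F p\right) + 4 = 4 + F^{2} + F p$)
$o{\left(h \right)} = -2 + h$
$156 + o{\left(a{\left(0,-2 \right)} \right)} j = 156 + \left(-2 + \left(4 + 0^{2} + 0 \left(-2\right)\right)\right) 17 = 156 + \left(-2 + \left(4 + 0 + 0\right)\right) 17 = 156 + \left(-2 + 4\right) 17 = 156 + 2 \cdot 17 = 156 + 34 = 190$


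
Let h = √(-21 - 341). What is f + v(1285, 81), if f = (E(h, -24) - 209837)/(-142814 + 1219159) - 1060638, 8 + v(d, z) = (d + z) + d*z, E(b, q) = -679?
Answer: -1028119572791/1076345 ≈ -9.5520e+5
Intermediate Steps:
h = I*√362 (h = √(-362) = I*√362 ≈ 19.026*I)
v(d, z) = -8 + d + z + d*z (v(d, z) = -8 + ((d + z) + d*z) = -8 + (d + z + d*z) = -8 + d + z + d*z)
f = -1141612618626/1076345 (f = (-679 - 209837)/(-142814 + 1219159) - 1060638 = -210516/1076345 - 1060638 = -1141612618626/1076345 ≈ -1.0606e+6)
f + v(1285, 81) = -1141612618626/1076345 + (-8 + 1285 + 81 + 1285*81) = -1141612618626/1076345 + (-8 + 1285 + 81 + 104085) = -1141612618626/1076345 + 105443 = -1028119572791/1076345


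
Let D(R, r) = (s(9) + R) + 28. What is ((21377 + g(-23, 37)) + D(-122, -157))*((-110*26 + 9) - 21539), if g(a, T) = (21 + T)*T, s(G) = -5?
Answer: -571311360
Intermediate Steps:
g(a, T) = T*(21 + T)
D(R, r) = 23 + R (D(R, r) = (-5 + R) + 28 = 23 + R)
((21377 + g(-23, 37)) + D(-122, -157))*((-110*26 + 9) - 21539) = ((21377 + 37*(21 + 37)) + (23 - 122))*((-110*26 + 9) - 21539) = ((21377 + 37*58) - 99)*((-2860 + 9) - 21539) = ((21377 + 2146) - 99)*(-2851 - 21539) = (23523 - 99)*(-24390) = 23424*(-24390) = -571311360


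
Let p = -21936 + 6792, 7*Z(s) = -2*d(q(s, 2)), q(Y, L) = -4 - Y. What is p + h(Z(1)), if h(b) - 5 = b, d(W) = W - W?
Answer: -15139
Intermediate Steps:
d(W) = 0
Z(s) = 0 (Z(s) = (-2*0)/7 = (⅐)*0 = 0)
h(b) = 5 + b
p = -15144
p + h(Z(1)) = -15144 + (5 + 0) = -15144 + 5 = -15139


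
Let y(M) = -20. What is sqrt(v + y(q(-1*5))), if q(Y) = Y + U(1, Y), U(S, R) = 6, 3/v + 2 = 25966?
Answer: I*sqrt(3370627007)/12982 ≈ 4.4721*I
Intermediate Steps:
v = 3/25964 (v = 3/(-2 + 25966) = 3/25964 ≈ 0.00011554)
q(Y) = 6 + Y (q(Y) = Y + 6 = 6 + Y)
sqrt(v + y(q(-1*5))) = sqrt(3/25964 - 20) = sqrt(-519277/25964) = I*sqrt(3370627007)/12982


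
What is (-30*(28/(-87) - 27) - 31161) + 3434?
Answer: -780313/29 ≈ -26907.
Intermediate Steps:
(-30*(28/(-87) - 27) - 31161) + 3434 = (-30*(28*(-1/87) - 27) - 31161) + 3434 = (-30*(-28/87 - 27) - 31161) + 3434 = (-30*(-2377/87) - 31161) + 3434 = (23770/29 - 31161) + 3434 = -879899/29 + 3434 = -780313/29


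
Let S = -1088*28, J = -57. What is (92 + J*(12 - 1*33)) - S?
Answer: 31753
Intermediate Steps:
S = -30464
(92 + J*(12 - 1*33)) - S = (92 - 57*(12 - 1*33)) - 1*(-30464) = (92 - 57*(12 - 33)) + 30464 = (92 - 57*(-21)) + 30464 = (92 + 1197) + 30464 = 1289 + 30464 = 31753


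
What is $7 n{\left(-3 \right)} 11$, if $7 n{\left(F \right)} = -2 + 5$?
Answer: $33$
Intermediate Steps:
$n{\left(F \right)} = \frac{3}{7}$ ($n{\left(F \right)} = \frac{-2 + 5}{7} = \frac{1}{7} \cdot 3 = \frac{3}{7}$)
$7 n{\left(-3 \right)} 11 = 7 \cdot \frac{3}{7} \cdot 11 = 3 \cdot 11 = 33$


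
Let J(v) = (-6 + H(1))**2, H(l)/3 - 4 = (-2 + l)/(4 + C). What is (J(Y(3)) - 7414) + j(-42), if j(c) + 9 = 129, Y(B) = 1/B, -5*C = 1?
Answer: -2623333/361 ≈ -7266.9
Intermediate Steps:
C = -1/5 (C = -1/5*1 = -1/5 ≈ -0.20000)
H(l) = 198/19 + 15*l/19 (H(l) = 12 + 3*((-2 + l)/(4 - 1/5)) = 12 + 3*((-2 + l)/(19/5)) = 12 + 3*((-2 + l)*(5/19)) = 12 + 3*(-10/19 + 5*l/19) = 12 + (-30/19 + 15*l/19) = 198/19 + 15*l/19)
J(v) = 9801/361 (J(v) = (-6 + (198/19 + (15/19)*1))**2 = (-6 + (198/19 + 15/19))**2 = (-6 + 213/19)**2 = (99/19)**2 = 9801/361)
j(c) = 120 (j(c) = -9 + 129 = 120)
(J(Y(3)) - 7414) + j(-42) = (9801/361 - 7414) + 120 = -2666653/361 + 120 = -2623333/361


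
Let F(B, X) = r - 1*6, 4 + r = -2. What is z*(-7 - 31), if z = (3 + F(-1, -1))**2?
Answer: -3078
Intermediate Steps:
r = -6 (r = -4 - 2 = -6)
F(B, X) = -12 (F(B, X) = -6 - 1*6 = -6 - 6 = -12)
z = 81 (z = (3 - 12)**2 = (-9)**2 = 81)
z*(-7 - 31) = 81*(-7 - 31) = 81*(-38) = -3078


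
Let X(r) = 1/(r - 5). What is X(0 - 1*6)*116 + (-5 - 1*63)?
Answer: -864/11 ≈ -78.545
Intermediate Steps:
X(r) = 1/(-5 + r)
X(0 - 1*6)*116 + (-5 - 1*63) = 116/(-5 + (0 - 1*6)) + (-5 - 1*63) = 116/(-5 + (0 - 6)) + (-5 - 63) = 116/(-5 - 6) - 68 = 116/(-11) - 68 = -1/11*116 - 68 = -116/11 - 68 = -864/11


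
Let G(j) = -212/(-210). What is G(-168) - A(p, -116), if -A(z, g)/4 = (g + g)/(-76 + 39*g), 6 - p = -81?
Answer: 14626/12075 ≈ 1.2113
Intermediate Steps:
p = 87 (p = 6 - 1*(-81) = 6 + 81 = 87)
G(j) = 106/105 (G(j) = -212*(-1/210) = 106/105)
A(z, g) = -8*g/(-76 + 39*g) (A(z, g) = -4*(g + g)/(-76 + 39*g) = -4*2*g/(-76 + 39*g) = -8*g/(-76 + 39*g))
G(-168) - A(p, -116) = 106/105 - (-8)*(-116)/(-76 + 39*(-116)) = 106/105 - (-8)*(-116)/(-76 - 4524) = 106/105 - (-8)*(-116)/(-4600) = 106/105 - (-8)*(-116)*(-1)/4600 = 106/105 - 1*(-116/575) = 106/105 + 116/575 = 14626/12075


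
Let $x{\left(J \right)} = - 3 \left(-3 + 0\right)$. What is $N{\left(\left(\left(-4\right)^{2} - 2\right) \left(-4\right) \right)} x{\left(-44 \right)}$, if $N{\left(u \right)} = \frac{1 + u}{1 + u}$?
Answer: $9$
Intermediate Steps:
$x{\left(J \right)} = 9$ ($x{\left(J \right)} = \left(-3\right) \left(-3\right) = 9$)
$N{\left(u \right)} = 1$
$N{\left(\left(\left(-4\right)^{2} - 2\right) \left(-4\right) \right)} x{\left(-44 \right)} = 1 \cdot 9 = 9$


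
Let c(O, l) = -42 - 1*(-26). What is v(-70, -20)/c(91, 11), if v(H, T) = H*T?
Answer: -175/2 ≈ -87.500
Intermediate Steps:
c(O, l) = -16 (c(O, l) = -42 + 26 = -16)
v(-70, -20)/c(91, 11) = -70*(-20)/(-16) = 1400*(-1/16) = -175/2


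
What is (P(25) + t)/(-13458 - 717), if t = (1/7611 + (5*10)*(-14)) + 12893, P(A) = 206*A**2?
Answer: -1072717174/107885925 ≈ -9.9431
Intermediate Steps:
t = 92800924/7611 (t = (1/7611 + 50*(-14)) + 12893 = (1/7611 - 700) + 12893 = -5327699/7611 + 12893 = 92800924/7611 ≈ 12193.)
(P(25) + t)/(-13458 - 717) = (206*25**2 + 92800924/7611)/(-13458 - 717) = (206*625 + 92800924/7611)/(-14175) = (128750 + 92800924/7611)*(-1/14175) = (1072717174/7611)*(-1/14175) = -1072717174/107885925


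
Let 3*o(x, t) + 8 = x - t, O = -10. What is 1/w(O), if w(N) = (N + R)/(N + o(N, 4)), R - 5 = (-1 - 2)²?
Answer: -13/3 ≈ -4.3333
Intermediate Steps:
o(x, t) = -8/3 - t/3 + x/3 (o(x, t) = -8/3 + (x - t)/3 = -8/3 + (-t/3 + x/3) = -8/3 - t/3 + x/3)
R = 14 (R = 5 + (-1 - 2)² = 5 + (-3)² = 5 + 9 = 14)
w(N) = (14 + N)/(-4 + 4*N/3) (w(N) = (N + 14)/(N + (-8/3 - ⅓*4 + N/3)) = (14 + N)/(N + (-8/3 - 4/3 + N/3)) = (14 + N)/(N + (-4 + N/3)) = (14 + N)/(-4 + 4*N/3))
1/w(O) = 1/(3*(14 - 10)/(4*(-3 - 10))) = 1/((¾)*4/(-13)) = 1/((¾)*(-1/13)*4) = 1/(-3/13) = -13/3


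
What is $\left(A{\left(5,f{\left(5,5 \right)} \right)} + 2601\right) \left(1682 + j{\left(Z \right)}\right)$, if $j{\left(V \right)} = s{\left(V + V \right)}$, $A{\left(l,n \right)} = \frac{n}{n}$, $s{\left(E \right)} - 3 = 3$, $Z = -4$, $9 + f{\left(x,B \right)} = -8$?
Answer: $4392176$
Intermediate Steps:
$f{\left(x,B \right)} = -17$ ($f{\left(x,B \right)} = -9 - 8 = -17$)
$s{\left(E \right)} = 6$ ($s{\left(E \right)} = 3 + 3 = 6$)
$A{\left(l,n \right)} = 1$
$j{\left(V \right)} = 6$
$\left(A{\left(5,f{\left(5,5 \right)} \right)} + 2601\right) \left(1682 + j{\left(Z \right)}\right) = \left(1 + 2601\right) \left(1682 + 6\right) = 2602 \cdot 1688 = 4392176$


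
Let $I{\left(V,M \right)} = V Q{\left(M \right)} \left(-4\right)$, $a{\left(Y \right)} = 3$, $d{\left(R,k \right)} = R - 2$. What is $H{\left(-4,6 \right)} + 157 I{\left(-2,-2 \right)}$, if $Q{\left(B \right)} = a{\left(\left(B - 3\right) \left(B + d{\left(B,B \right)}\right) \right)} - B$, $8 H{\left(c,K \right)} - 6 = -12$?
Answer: $\frac{25117}{4} \approx 6279.3$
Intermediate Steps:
$H{\left(c,K \right)} = - \frac{3}{4}$ ($H{\left(c,K \right)} = \frac{3}{4} + \frac{1}{8} \left(-12\right) = \frac{3}{4} - \frac{3}{2} = - \frac{3}{4}$)
$d{\left(R,k \right)} = -2 + R$
$Q{\left(B \right)} = 3 - B$
$I{\left(V,M \right)} = - 4 V \left(3 - M\right)$ ($I{\left(V,M \right)} = V \left(3 - M\right) \left(-4\right) = - 4 V \left(3 - M\right)$)
$H{\left(-4,6 \right)} + 157 I{\left(-2,-2 \right)} = - \frac{3}{4} + 157 \cdot 4 \left(-2\right) \left(-3 - 2\right) = - \frac{3}{4} + 157 \cdot 4 \left(-2\right) \left(-5\right) = - \frac{3}{4} + 157 \cdot 40 = - \frac{3}{4} + 6280 = \frac{25117}{4}$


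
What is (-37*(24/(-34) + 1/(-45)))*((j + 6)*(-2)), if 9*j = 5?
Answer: -2431862/6885 ≈ -353.21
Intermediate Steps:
j = 5/9 (j = (⅑)*5 = 5/9 ≈ 0.55556)
(-37*(24/(-34) + 1/(-45)))*((j + 6)*(-2)) = (-37*(24/(-34) + 1/(-45)))*((5/9 + 6)*(-2)) = (-37*(24*(-1/34) + 1*(-1/45)))*((59/9)*(-2)) = -37*(-12/17 - 1/45)*(-118/9) = -37*(-557/765)*(-118/9) = (20609/765)*(-118/9) = -2431862/6885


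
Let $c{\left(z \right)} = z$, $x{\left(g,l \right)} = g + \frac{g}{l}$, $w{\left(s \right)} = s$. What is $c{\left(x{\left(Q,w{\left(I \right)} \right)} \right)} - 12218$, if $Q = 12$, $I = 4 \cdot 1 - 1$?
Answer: $-12202$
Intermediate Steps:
$I = 3$ ($I = 4 - 1 = 3$)
$c{\left(x{\left(Q,w{\left(I \right)} \right)} \right)} - 12218 = \left(12 + \frac{12}{3}\right) - 12218 = \left(12 + 12 \cdot \frac{1}{3}\right) - 12218 = \left(12 + 4\right) - 12218 = 16 - 12218 = -12202$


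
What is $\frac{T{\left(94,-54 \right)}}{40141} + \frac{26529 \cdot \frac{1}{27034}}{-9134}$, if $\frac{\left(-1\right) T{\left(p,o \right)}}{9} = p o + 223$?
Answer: $\frac{10784033639823}{9911959166396} \approx 1.088$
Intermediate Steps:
$T{\left(p,o \right)} = -2007 - 9 o p$ ($T{\left(p,o \right)} = - 9 \left(p o + 223\right) = - 9 \left(o p + 223\right) = - 9 \left(223 + o p\right) = -2007 - 9 o p$)
$\frac{T{\left(94,-54 \right)}}{40141} + \frac{26529 \cdot \frac{1}{27034}}{-9134} = \frac{-2007 - \left(-486\right) 94}{40141} + \frac{26529 \cdot \frac{1}{27034}}{-9134} = \left(-2007 + 45684\right) \frac{1}{40141} + 26529 \cdot \frac{1}{27034} \left(- \frac{1}{9134}\right) = 43677 \cdot \frac{1}{40141} + \frac{26529}{27034} \left(- \frac{1}{9134}\right) = \frac{43677}{40141} - \frac{26529}{246928556} = \frac{10784033639823}{9911959166396}$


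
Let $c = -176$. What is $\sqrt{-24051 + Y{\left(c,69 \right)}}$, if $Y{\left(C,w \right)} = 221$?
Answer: $i \sqrt{23830} \approx 154.37 i$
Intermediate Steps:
$\sqrt{-24051 + Y{\left(c,69 \right)}} = \sqrt{-24051 + 221} = \sqrt{-23830} = i \sqrt{23830}$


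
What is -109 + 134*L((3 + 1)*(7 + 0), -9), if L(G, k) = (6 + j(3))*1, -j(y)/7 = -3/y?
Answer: 1633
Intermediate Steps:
j(y) = 21/y (j(y) = -(-21)/y = 21/y)
L(G, k) = 13 (L(G, k) = (6 + 21/3)*1 = (6 + 21*(⅓))*1 = (6 + 7)*1 = 13*1 = 13)
-109 + 134*L((3 + 1)*(7 + 0), -9) = -109 + 134*13 = -109 + 1742 = 1633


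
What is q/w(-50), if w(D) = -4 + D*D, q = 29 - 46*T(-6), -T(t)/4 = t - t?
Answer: 29/2496 ≈ 0.011619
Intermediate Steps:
T(t) = 0 (T(t) = -4*(t - t) = -4*0 = 0)
q = 29 (q = 29 - 46*0 = 29 + 0 = 29)
w(D) = -4 + D**2
q/w(-50) = 29/(-4 + (-50)**2) = 29/(-4 + 2500) = 29/2496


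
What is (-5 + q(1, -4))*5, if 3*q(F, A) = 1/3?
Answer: -220/9 ≈ -24.444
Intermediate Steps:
q(F, A) = ⅑ (q(F, A) = (⅓)/3 = (⅓)*(⅓) = ⅑)
(-5 + q(1, -4))*5 = (-5 + ⅑)*5 = -44/9*5 = -220/9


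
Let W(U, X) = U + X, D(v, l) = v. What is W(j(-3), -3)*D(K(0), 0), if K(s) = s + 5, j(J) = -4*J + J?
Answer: 30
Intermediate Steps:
j(J) = -3*J
K(s) = 5 + s
W(j(-3), -3)*D(K(0), 0) = (-3*(-3) - 3)*(5 + 0) = (9 - 3)*5 = 6*5 = 30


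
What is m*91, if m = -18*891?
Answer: -1459458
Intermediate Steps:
m = -16038
m*91 = -16038*91 = -1459458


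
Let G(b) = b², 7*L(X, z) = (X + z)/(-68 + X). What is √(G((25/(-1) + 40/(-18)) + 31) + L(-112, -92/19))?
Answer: √20581351/1197 ≈ 3.7900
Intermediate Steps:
L(X, z) = (X + z)/(7*(-68 + X)) (L(X, z) = ((X + z)/(-68 + X))/7 = (X + z)/(7*(-68 + X)))
√(G((25/(-1) + 40/(-18)) + 31) + L(-112, -92/19)) = √(((25/(-1) + 40/(-18)) + 31)² + (-112 - 92/19)/(7*(-68 - 112))) = √(((25*(-1) + 40*(-1/18)) + 31)² + (⅐)*(-112 - 92*1/19)/(-180)) = √(((-25 - 20/9) + 31)² + (⅐)*(-1/180)*(-112 - 92/19)) = √((-245/9 + 31)² + (⅐)*(-1/180)*(-2220/19)) = √((34/9)² + 37/399) = √(1156/81 + 37/399) = √(154747/10773) = √20581351/1197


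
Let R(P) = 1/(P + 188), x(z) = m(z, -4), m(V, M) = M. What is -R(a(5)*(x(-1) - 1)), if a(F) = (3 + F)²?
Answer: 1/132 ≈ 0.0075758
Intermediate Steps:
x(z) = -4
R(P) = 1/(188 + P)
-R(a(5)*(x(-1) - 1)) = -1/(188 + (3 + 5)²*(-4 - 1)) = -1/(188 + 8²*(-5)) = -1/(188 + 64*(-5)) = -1/(188 - 320) = -1/(-132) = -1*(-1/132) = 1/132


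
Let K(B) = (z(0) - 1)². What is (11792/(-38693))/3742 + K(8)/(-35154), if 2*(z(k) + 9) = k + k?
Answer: -3723364142/1272479936931 ≈ -0.0029261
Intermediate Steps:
z(k) = -9 + k (z(k) = -9 + (k + k)/2 = -9 + (2*k)/2 = -9 + k)
K(B) = 100 (K(B) = ((-9 + 0) - 1)² = (-9 - 1)² = (-10)² = 100)
(11792/(-38693))/3742 + K(8)/(-35154) = (11792/(-38693))/3742 + 100/(-35154) = (11792*(-1/38693))*(1/3742) + 100*(-1/35154) = -11792/38693*1/3742 - 50/17577 = -5896/72394603 - 50/17577 = -3723364142/1272479936931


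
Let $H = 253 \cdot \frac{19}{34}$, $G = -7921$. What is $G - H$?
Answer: $- \frac{274121}{34} \approx -8062.4$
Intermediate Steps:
$H = \frac{4807}{34}$ ($H = 253 \cdot 19 \cdot \frac{1}{34} = 253 \cdot \frac{19}{34} = \frac{4807}{34} \approx 141.38$)
$G - H = -7921 - \frac{4807}{34} = - \frac{274121}{34}$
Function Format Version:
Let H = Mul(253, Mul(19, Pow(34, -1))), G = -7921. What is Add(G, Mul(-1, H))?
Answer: Rational(-274121, 34) ≈ -8062.4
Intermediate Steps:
H = Rational(4807, 34) (H = Mul(253, Mul(19, Rational(1, 34))) = Mul(253, Rational(19, 34)) = Rational(4807, 34) ≈ 141.38)
Add(G, Mul(-1, H)) = Add(-7921, Mul(-1, Rational(4807, 34))) = Add(-7921, Rational(-4807, 34)) = Rational(-274121, 34)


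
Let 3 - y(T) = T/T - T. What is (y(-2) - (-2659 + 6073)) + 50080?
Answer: 46666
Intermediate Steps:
y(T) = 2 + T (y(T) = 3 - (T/T - T) = 3 - (1 - T) = 3 + (-1 + T) = 2 + T)
(y(-2) - (-2659 + 6073)) + 50080 = ((2 - 2) - (-2659 + 6073)) + 50080 = (0 - 1*3414) + 50080 = (0 - 3414) + 50080 = -3414 + 50080 = 46666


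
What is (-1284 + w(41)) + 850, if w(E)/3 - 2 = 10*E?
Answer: 802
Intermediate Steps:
w(E) = 6 + 30*E (w(E) = 6 + 3*(10*E) = 6 + 30*E)
(-1284 + w(41)) + 850 = (-1284 + (6 + 30*41)) + 850 = (-1284 + (6 + 1230)) + 850 = (-1284 + 1236) + 850 = -48 + 850 = 802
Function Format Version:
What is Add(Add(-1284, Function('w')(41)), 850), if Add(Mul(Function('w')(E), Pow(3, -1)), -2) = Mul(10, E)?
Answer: 802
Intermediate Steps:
Function('w')(E) = Add(6, Mul(30, E)) (Function('w')(E) = Add(6, Mul(3, Mul(10, E))) = Add(6, Mul(30, E)))
Add(Add(-1284, Function('w')(41)), 850) = Add(Add(-1284, Add(6, Mul(30, 41))), 850) = Add(Add(-1284, Add(6, 1230)), 850) = Add(Add(-1284, 1236), 850) = Add(-48, 850) = 802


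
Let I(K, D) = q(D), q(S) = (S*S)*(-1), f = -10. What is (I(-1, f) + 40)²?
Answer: 3600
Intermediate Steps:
q(S) = -S² (q(S) = S²*(-1) = -S²)
I(K, D) = -D²
(I(-1, f) + 40)² = (-1*(-10)² + 40)² = (-1*100 + 40)² = (-100 + 40)² = (-60)² = 3600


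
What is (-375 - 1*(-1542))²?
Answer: 1361889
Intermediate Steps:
(-375 - 1*(-1542))² = (-375 + 1542)² = 1167² = 1361889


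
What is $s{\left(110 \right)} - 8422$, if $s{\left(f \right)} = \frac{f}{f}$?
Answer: $-8421$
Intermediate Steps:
$s{\left(f \right)} = 1$
$s{\left(110 \right)} - 8422 = 1 - 8422 = -8421$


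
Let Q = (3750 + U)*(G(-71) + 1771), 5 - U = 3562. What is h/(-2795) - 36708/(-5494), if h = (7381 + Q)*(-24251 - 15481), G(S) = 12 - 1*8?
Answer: 888269310978/178555 ≈ 4.9748e+6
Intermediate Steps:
U = -3557 (U = 5 - 1*3562 = 5 - 3562 = -3557)
G(S) = 4 (G(S) = 12 - 8 = 4)
Q = 342575 (Q = (3750 - 3557)*(4 + 1771) = 193*1775 = 342575)
h = -13904451792 (h = (7381 + 342575)*(-24251 - 15481) = 349956*(-39732) = -13904451792)
h/(-2795) - 36708/(-5494) = -13904451792/(-2795) - 36708/(-5494) = -13904451792*(-1/2795) - 36708*(-1/5494) = 323359344/65 + 18354/2747 = 888269310978/178555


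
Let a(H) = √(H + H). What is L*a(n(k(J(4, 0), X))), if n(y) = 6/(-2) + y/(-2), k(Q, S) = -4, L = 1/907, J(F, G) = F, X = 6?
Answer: I*√2/907 ≈ 0.0015592*I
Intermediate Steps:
L = 1/907 ≈ 0.0011025
n(y) = -3 - y/2 (n(y) = 6*(-½) + y*(-½) = -3 - y/2)
a(H) = √2*√H (a(H) = √(2*H) = √2*√H)
L*a(n(k(J(4, 0), X))) = (√2*√(-3 - ½*(-4)))/907 = (√2*√(-3 + 2))/907 = (√2*√(-1))/907 = (√2*I)/907 = (I*√2)/907 = I*√2/907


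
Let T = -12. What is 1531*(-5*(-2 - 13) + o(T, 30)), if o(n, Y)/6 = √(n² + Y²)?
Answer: 114825 + 55116*√29 ≈ 4.1163e+5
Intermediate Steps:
o(n, Y) = 6*√(Y² + n²) (o(n, Y) = 6*√(n² + Y²) = 6*√(Y² + n²))
1531*(-5*(-2 - 13) + o(T, 30)) = 1531*(-5*(-2 - 13) + 6*√(30² + (-12)²)) = 1531*(-5*(-15) + 6*√(900 + 144)) = 1531*(75 + 6*√1044) = 1531*(75 + 6*(6*√29)) = 1531*(75 + 36*√29) = 114825 + 55116*√29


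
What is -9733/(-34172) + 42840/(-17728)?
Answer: -40355683/18931288 ≈ -2.1317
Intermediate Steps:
-9733/(-34172) + 42840/(-17728) = -9733*(-1/34172) + 42840*(-1/17728) = 9733/34172 - 5355/2216 = -40355683/18931288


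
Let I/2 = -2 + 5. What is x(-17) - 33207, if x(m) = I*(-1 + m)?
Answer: -33315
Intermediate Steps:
I = 6 (I = 2*(-2 + 5) = 2*3 = 6)
x(m) = -6 + 6*m (x(m) = 6*(-1 + m) = -6 + 6*m)
x(-17) - 33207 = (-6 + 6*(-17)) - 33207 = (-6 - 102) - 33207 = -108 - 33207 = -33315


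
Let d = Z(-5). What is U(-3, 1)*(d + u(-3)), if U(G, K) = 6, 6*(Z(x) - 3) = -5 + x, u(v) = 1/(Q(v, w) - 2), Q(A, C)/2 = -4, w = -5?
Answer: 37/5 ≈ 7.4000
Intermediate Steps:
Q(A, C) = -8 (Q(A, C) = 2*(-4) = -8)
u(v) = -⅒ (u(v) = 1/(-8 - 2) = 1/(-10) = -⅒)
Z(x) = 13/6 + x/6 (Z(x) = 3 + (-5 + x)/6 = 3 + (-⅚ + x/6) = 13/6 + x/6)
d = 4/3 (d = 13/6 + (⅙)*(-5) = 13/6 - ⅚ = 4/3 ≈ 1.3333)
U(-3, 1)*(d + u(-3)) = 6*(4/3 - ⅒) = 6*(37/30) = 37/5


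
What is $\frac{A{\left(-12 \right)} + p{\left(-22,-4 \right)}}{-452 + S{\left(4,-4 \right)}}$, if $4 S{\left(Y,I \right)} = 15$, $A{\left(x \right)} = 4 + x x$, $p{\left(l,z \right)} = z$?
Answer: $- \frac{576}{1793} \approx -0.32125$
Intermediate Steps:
$A{\left(x \right)} = 4 + x^{2}$
$S{\left(Y,I \right)} = \frac{15}{4}$ ($S{\left(Y,I \right)} = \frac{1}{4} \cdot 15 = \frac{15}{4}$)
$\frac{A{\left(-12 \right)} + p{\left(-22,-4 \right)}}{-452 + S{\left(4,-4 \right)}} = \frac{\left(4 + \left(-12\right)^{2}\right) - 4}{-452 + \frac{15}{4}} = \frac{\left(4 + 144\right) - 4}{- \frac{1793}{4}} = \left(148 - 4\right) \left(- \frac{4}{1793}\right) = 144 \left(- \frac{4}{1793}\right) = - \frac{576}{1793}$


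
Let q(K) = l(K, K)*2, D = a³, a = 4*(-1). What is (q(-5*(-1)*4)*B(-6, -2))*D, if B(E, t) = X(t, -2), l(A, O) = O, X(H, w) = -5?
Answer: 12800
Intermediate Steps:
B(E, t) = -5
a = -4
D = -64 (D = (-4)³ = -64)
q(K) = 2*K (q(K) = K*2 = 2*K)
(q(-5*(-1)*4)*B(-6, -2))*D = ((2*(-5*(-1)*4))*(-5))*(-64) = ((2*(5*4))*(-5))*(-64) = ((2*20)*(-5))*(-64) = (40*(-5))*(-64) = -200*(-64) = 12800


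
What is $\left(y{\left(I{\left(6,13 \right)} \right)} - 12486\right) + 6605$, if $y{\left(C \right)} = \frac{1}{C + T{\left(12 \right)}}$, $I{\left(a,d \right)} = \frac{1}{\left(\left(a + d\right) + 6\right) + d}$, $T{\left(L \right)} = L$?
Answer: $- \frac{2687579}{457} \approx -5880.9$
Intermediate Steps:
$I{\left(a,d \right)} = \frac{1}{6 + a + 2 d}$ ($I{\left(a,d \right)} = \frac{1}{\left(6 + a + d\right) + d} = \frac{1}{6 + a + 2 d}$)
$y{\left(C \right)} = \frac{1}{12 + C}$ ($y{\left(C \right)} = \frac{1}{C + 12} = \frac{1}{12 + C}$)
$\left(y{\left(I{\left(6,13 \right)} \right)} - 12486\right) + 6605 = \left(\frac{1}{12 + \frac{1}{6 + 6 + 2 \cdot 13}} - 12486\right) + 6605 = \left(\frac{1}{12 + \frac{1}{6 + 6 + 26}} - 12486\right) + 6605 = \left(\frac{1}{12 + \frac{1}{38}} - 12486\right) + 6605 = \left(\frac{1}{\frac{457}{38}} - 12486\right) + 6605 = \left(\frac{38}{457} - 12486\right) + 6605 = - \frac{5706064}{457} + 6605 = - \frac{2687579}{457}$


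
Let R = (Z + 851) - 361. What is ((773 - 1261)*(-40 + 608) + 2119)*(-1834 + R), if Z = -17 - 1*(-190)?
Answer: 322101115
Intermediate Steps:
Z = 173 (Z = -17 + 190 = 173)
R = 663 (R = (173 + 851) - 361 = 1024 - 361 = 663)
((773 - 1261)*(-40 + 608) + 2119)*(-1834 + R) = ((773 - 1261)*(-40 + 608) + 2119)*(-1834 + 663) = (-488*568 + 2119)*(-1171) = (-277184 + 2119)*(-1171) = -275065*(-1171) = 322101115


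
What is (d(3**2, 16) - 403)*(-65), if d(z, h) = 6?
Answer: 25805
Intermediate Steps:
(d(3**2, 16) - 403)*(-65) = (6 - 403)*(-65) = -397*(-65) = 25805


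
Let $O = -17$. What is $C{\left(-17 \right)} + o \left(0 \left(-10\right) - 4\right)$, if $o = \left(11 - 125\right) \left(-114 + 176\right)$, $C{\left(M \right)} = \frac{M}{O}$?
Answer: $28273$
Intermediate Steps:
$C{\left(M \right)} = - \frac{M}{17}$ ($C{\left(M \right)} = \frac{M}{-17} = M \left(- \frac{1}{17}\right) = - \frac{M}{17}$)
$o = -7068$ ($o = \left(-114\right) 62 = -7068$)
$C{\left(-17 \right)} + o \left(0 \left(-10\right) - 4\right) = \left(- \frac{1}{17}\right) \left(-17\right) - 7068 \left(0 \left(-10\right) - 4\right) = 1 - 7068 \left(0 - 4\right) = 1 - -28272 = 1 + 28272 = 28273$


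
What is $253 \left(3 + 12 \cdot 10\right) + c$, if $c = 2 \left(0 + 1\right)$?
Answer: $31121$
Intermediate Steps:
$c = 2$ ($c = 2 \cdot 1 = 2$)
$253 \left(3 + 12 \cdot 10\right) + c = 253 \left(3 + 12 \cdot 10\right) + 2 = 253 \left(3 + 120\right) + 2 = 253 \cdot 123 + 2 = 31119 + 2 = 31121$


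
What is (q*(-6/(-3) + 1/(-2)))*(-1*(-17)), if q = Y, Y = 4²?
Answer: 408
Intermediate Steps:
Y = 16
q = 16
(q*(-6/(-3) + 1/(-2)))*(-1*(-17)) = (16*(-6/(-3) + 1/(-2)))*(-1*(-17)) = (16*(-6*(-⅓) + 1*(-½)))*17 = (16*(2 - ½))*17 = (16*(3/2))*17 = 24*17 = 408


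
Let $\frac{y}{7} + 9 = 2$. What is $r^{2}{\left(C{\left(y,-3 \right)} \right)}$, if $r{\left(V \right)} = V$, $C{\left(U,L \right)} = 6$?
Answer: $36$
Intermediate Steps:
$y = -49$ ($y = -63 + 7 \cdot 2 = -63 + 14 = -49$)
$r^{2}{\left(C{\left(y,-3 \right)} \right)} = 6^{2} = 36$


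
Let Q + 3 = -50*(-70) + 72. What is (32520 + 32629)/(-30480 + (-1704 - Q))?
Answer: -65149/35753 ≈ -1.8222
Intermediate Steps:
Q = 3569 (Q = -3 + (-50*(-70) + 72) = -3 + (3500 + 72) = -3 + 3572 = 3569)
(32520 + 32629)/(-30480 + (-1704 - Q)) = (32520 + 32629)/(-30480 + (-1704 - 1*3569)) = 65149/(-30480 + (-1704 - 3569)) = 65149/(-30480 - 5273) = 65149/(-35753) = 65149*(-1/35753) = -65149/35753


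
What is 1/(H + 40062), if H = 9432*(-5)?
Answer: -1/7098 ≈ -0.00014088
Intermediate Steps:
H = -47160
1/(H + 40062) = 1/(-47160 + 40062) = 1/(-7098) = -1/7098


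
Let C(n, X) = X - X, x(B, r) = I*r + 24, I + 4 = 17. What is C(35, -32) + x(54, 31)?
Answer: 427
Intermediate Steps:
I = 13 (I = -4 + 17 = 13)
x(B, r) = 24 + 13*r (x(B, r) = 13*r + 24 = 24 + 13*r)
C(n, X) = 0
C(35, -32) + x(54, 31) = 0 + (24 + 13*31) = 0 + (24 + 403) = 0 + 427 = 427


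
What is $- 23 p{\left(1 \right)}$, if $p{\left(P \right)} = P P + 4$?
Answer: $-115$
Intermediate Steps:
$p{\left(P \right)} = 4 + P^{2}$ ($p{\left(P \right)} = P^{2} + 4 = 4 + P^{2}$)
$- 23 p{\left(1 \right)} = - 23 \left(4 + 1^{2}\right) = - 23 \left(4 + 1\right) = \left(-23\right) 5 = -115$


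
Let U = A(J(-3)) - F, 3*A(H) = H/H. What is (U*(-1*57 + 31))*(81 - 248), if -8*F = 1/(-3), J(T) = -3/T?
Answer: 15197/12 ≈ 1266.4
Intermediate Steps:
A(H) = ⅓ (A(H) = (H/H)/3 = (⅓)*1 = ⅓)
F = 1/24 (F = -⅛/(-3) = -⅛*(-⅓) = 1/24 ≈ 0.041667)
U = 7/24 (U = ⅓ - 1*1/24 = ⅓ - 1/24 = 7/24 ≈ 0.29167)
(U*(-1*57 + 31))*(81 - 248) = (7*(-1*57 + 31)/24)*(81 - 248) = (7*(-57 + 31)/24)*(-167) = ((7/24)*(-26))*(-167) = -91/12*(-167) = 15197/12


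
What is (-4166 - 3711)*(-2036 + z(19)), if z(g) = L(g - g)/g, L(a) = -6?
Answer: 304761130/19 ≈ 1.6040e+7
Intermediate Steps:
z(g) = -6/g
(-4166 - 3711)*(-2036 + z(19)) = (-4166 - 3711)*(-2036 - 6/19) = -7877*(-2036 - 6*1/19) = -7877*(-2036 - 6/19) = -7877*(-38690/19) = 304761130/19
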